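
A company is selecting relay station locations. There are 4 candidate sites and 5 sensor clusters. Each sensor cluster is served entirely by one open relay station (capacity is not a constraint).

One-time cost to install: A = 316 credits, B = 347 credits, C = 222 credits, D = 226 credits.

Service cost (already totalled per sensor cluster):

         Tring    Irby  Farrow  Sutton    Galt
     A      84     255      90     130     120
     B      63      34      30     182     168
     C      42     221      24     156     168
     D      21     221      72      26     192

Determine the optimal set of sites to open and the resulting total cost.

For any fixed open set, each sensor cluster goes to its cheapest open site; total = fixed + service.
{D}: Tring→D 21, Irby→D 221, Farrow→D 72, Sutton→D 26, Galt→D 192. Service 532; fixed 226; total 758.
{B}: service 477 + fixed 347 = 824
{C}: service 611 + fixed 222 = 833
{A, B, C, D}: service 225 + fixed 1111 = 1336
No other subset beats 758.

Open D only; minimum total cost 758.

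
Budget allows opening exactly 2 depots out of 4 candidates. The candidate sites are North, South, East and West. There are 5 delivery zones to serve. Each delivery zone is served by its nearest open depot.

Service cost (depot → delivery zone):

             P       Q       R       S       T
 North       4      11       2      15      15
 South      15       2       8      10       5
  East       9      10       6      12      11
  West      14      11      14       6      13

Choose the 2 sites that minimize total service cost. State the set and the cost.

With exactly 2 open, each delivery zone uses its cheapest among the chosen.
{North, South}: P→North 4, Q→South 2, R→North 2, S→South 10, T→South 5. Service cost 23.
{South, East}: service cost 32
{South, West}: service cost 35
Among all 6 size-2 choices, {North, South} is lowest.

Choose North and South; total service cost 23.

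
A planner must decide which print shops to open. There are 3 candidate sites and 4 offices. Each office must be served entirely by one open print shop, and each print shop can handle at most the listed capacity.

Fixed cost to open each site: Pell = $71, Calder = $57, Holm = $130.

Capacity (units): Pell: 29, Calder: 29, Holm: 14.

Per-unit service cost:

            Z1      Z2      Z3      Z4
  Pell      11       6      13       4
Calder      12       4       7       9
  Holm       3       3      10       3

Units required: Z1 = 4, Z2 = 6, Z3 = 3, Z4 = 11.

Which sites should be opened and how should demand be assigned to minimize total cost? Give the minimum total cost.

Minimum total cost: 234

Open {Pell}: Z1→Pell 11·4=44, Z2→Pell 6·6=36, Z3→Pell 13·3=39, Z4→Pell 4·11=44.
Loads: Pell carries 24/29. Service 163; fixed 71; total 234.
Next best feasible plan costs 249.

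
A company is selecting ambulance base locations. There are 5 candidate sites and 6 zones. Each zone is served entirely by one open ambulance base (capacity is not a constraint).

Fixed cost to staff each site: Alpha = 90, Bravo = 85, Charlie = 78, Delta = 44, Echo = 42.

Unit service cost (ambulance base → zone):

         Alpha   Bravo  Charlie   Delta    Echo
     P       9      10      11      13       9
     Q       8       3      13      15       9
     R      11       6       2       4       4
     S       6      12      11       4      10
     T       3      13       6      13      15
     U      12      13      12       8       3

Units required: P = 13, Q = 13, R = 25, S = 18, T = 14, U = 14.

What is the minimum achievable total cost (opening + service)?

Minimum total cost: 645

For any fixed open set, each zone goes to its cheapest open site; total = fixed + service.
{Alpha, Echo}: P→Alpha 9·13=117, Q→Alpha 8·13=104, R→Echo 4·25=100, S→Alpha 6·18=108, T→Alpha 3·14=42, U→Echo 3·14=42. Service 513; fixed 132; total 645.
{Charlie, Delta, Echo}: service 482 + fixed 164 = 646
{Alpha, Delta, Echo}: service 477 + fixed 176 = 653
{Alpha, Bravo, Charlie, Delta, Echo}: P→Alpha 9·13=117, Q→Bravo 3·13=39, R→Charlie 2·25=50, S→Delta 4·18=72, T→Alpha 3·14=42, U→Echo 3·14=42. Service 362; fixed 339; total 701.
No other subset beats 645.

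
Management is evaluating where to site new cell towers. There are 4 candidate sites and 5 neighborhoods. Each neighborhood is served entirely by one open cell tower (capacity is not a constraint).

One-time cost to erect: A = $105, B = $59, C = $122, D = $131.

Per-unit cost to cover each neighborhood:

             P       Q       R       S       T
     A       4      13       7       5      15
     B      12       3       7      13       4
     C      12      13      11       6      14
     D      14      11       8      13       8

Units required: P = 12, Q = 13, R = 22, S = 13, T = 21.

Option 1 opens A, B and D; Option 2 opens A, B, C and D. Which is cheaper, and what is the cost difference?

Option 1: {A, B, D}: P→A 4·12=48, Q→B 3·13=39, R→A 7·22=154, S→A 5·13=65, T→B 4·21=84. Service 390; fixed 295; total 685.
Option 2: {A, B, C, D}: P→A 4·12=48, Q→B 3·13=39, R→A 7·22=154, S→A 5·13=65, T→B 4·21=84. Service 390; fixed 417; total 807.
Difference: |685 − 807| = 122.

Option 1 is cheaper by 122.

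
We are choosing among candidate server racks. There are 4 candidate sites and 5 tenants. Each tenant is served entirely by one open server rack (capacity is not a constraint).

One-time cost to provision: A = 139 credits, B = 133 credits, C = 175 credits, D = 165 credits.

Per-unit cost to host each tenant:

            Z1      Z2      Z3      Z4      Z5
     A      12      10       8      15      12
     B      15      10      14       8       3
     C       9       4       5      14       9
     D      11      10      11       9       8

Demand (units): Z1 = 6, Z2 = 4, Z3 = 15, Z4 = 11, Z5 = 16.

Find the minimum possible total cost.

Minimum total cost: 589

For any fixed open set, each tenant goes to its cheapest open site; total = fixed + service.
{B, C}: Z1→C 9·6=54, Z2→C 4·4=16, Z3→C 5·15=75, Z4→B 8·11=88, Z5→B 3·16=48. Service 281; fixed 308; total 589.
{B}: service 476 + fixed 133 = 609
{C}: service 443 + fixed 175 = 618
{A, B, C, D}: service 281 + fixed 612 = 893
No other subset beats 589.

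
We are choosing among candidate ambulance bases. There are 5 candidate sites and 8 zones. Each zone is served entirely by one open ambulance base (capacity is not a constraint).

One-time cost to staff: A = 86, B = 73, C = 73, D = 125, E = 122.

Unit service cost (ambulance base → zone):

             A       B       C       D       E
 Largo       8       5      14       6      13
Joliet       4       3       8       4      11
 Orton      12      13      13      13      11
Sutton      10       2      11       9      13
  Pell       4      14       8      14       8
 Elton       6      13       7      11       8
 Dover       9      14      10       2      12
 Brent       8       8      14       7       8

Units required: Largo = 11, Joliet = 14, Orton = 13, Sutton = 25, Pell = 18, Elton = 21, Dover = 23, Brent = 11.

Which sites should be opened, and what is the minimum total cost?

For any fixed open set, each zone goes to its cheapest open site; total = fixed + service.
{A, B, D}: Largo→B 5·11=55, Joliet→B 3·14=42, Orton→A 12·13=156, Sutton→B 2·25=50, Pell→A 4·18=72, Elton→A 6·21=126, Dover→D 2·23=46, Brent→D 7·11=77. Service 624; fixed 284; total 908.
{A, B}: service 796 + fixed 159 = 955
{A, B, C, D}: Largo→B 5·11=55, Joliet→B 3·14=42, Orton→A 12·13=156, Sutton→B 2·25=50, Pell→A 4·18=72, Elton→A 6·21=126, Dover→D 2·23=46, Brent→D 7·11=77. Service 624; fixed 357; total 981.
{A, B, C, D, E}: Largo→B 5·11=55, Joliet→B 3·14=42, Orton→E 11·13=143, Sutton→B 2·25=50, Pell→A 4·18=72, Elton→A 6·21=126, Dover→D 2·23=46, Brent→D 7·11=77. Service 611; fixed 479; total 1090.
No other subset beats 908.

Open A, B and D; minimum total cost 908.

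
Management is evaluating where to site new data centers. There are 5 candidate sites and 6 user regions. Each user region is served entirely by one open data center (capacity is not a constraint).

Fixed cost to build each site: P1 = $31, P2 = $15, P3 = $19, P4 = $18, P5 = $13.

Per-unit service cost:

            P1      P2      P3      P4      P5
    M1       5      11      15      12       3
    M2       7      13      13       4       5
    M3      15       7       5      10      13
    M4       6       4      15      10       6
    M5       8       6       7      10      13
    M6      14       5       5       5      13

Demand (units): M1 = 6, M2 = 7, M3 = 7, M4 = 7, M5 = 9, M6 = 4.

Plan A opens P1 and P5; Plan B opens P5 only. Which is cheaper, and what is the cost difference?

Plan A is cheaper by 14.

Plan A: {P1, P5}: M1→P5 3·6=18, M2→P5 5·7=35, M3→P5 13·7=91, M4→P1 6·7=42, M5→P1 8·9=72, M6→P5 13·4=52. Service 310; fixed 44; total 354.
Plan B: {P5}: M1→P5 3·6=18, M2→P5 5·7=35, M3→P5 13·7=91, M4→P5 6·7=42, M5→P5 13·9=117, M6→P5 13·4=52. Service 355; fixed 13; total 368.
Difference: |354 − 368| = 14.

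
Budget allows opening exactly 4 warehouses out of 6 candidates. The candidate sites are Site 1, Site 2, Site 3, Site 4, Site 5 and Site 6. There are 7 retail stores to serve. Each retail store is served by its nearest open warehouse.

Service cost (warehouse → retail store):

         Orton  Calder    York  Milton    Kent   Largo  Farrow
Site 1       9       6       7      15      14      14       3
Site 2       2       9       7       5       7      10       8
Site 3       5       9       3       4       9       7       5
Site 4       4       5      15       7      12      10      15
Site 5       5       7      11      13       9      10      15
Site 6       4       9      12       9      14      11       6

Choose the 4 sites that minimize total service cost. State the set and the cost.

Choose Site 1, Site 2, Site 3 and Site 4; total service cost 31.

With exactly 4 open, each retail store uses its cheapest among the chosen.
{Site 1, Site 2, Site 3, Site 4}: Orton→Site 2 2, Calder→Site 4 5, York→Site 3 3, Milton→Site 3 4, Kent→Site 2 7, Largo→Site 3 7, Farrow→Site 1 3. Service cost 31.
{Site 1, Site 2, Site 3, Site 5}: service cost 32
{Site 1, Site 2, Site 3, Site 6}: service cost 32
Among all 15 size-4 choices, {Site 1, Site 2, Site 3, Site 4} is lowest.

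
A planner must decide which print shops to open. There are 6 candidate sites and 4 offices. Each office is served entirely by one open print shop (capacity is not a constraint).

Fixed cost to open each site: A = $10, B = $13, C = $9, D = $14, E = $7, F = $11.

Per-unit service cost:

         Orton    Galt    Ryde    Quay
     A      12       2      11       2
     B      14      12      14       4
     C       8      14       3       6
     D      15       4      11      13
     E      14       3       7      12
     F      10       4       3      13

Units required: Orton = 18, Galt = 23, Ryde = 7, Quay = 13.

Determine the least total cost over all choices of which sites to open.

For any fixed open set, each office goes to its cheapest open site; total = fixed + service.
{A, C}: Orton→C 8·18=144, Galt→A 2·23=46, Ryde→C 3·7=21, Quay→A 2·13=26. Service 237; fixed 19; total 256.
{A, C, E}: service 237 + fixed 26 = 263
{A, C, F}: service 237 + fixed 30 = 267
{A, B, C, D, E, F}: service 237 + fixed 64 = 301
No other subset beats 256.

Minimum total cost: 256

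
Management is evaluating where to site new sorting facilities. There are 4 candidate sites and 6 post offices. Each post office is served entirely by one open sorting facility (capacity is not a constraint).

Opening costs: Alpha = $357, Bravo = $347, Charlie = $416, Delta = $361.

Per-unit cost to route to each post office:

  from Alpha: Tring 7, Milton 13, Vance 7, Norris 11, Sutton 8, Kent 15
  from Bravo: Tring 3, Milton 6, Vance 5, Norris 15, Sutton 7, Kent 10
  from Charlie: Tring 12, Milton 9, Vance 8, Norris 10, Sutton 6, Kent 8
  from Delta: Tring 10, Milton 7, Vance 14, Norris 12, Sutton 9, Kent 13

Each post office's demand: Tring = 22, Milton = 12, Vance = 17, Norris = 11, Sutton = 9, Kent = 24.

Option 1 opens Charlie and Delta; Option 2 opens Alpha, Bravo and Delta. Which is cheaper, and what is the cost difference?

Option 1 is cheaper by 139.

Option 1: {Charlie, Delta}: Tring→Delta 10·22=220, Milton→Delta 7·12=84, Vance→Charlie 8·17=136, Norris→Charlie 10·11=110, Sutton→Charlie 6·9=54, Kent→Charlie 8·24=192. Service 796; fixed 777; total 1573.
Option 2: {Alpha, Bravo, Delta}: Tring→Bravo 3·22=66, Milton→Bravo 6·12=72, Vance→Bravo 5·17=85, Norris→Alpha 11·11=121, Sutton→Bravo 7·9=63, Kent→Bravo 10·24=240. Service 647; fixed 1065; total 1712.
Difference: |1573 − 1712| = 139.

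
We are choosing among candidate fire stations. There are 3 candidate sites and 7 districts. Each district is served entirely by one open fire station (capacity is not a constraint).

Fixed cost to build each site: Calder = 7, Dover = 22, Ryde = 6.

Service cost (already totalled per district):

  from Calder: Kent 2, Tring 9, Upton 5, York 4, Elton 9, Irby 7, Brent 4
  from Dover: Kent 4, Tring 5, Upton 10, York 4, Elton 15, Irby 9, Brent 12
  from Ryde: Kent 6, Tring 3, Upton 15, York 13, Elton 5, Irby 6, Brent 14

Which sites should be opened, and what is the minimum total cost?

For any fixed open set, each district goes to its cheapest open site; total = fixed + service.
{Calder, Ryde}: Kent→Calder 2, Tring→Ryde 3, Upton→Calder 5, York→Calder 4, Elton→Ryde 5, Irby→Ryde 6, Brent→Calder 4. Service 29; fixed 13; total 42.
{Calder}: Kent→Calder 2, Tring→Calder 9, Upton→Calder 5, York→Calder 4, Elton→Calder 9, Irby→Calder 7, Brent→Calder 4. Service 40; fixed 7; total 47.
{Calder, Dover, Ryde}: service 29 + fixed 35 = 64
{Ryde}: Kent→Ryde 6, Tring→Ryde 3, Upton→Ryde 15, York→Ryde 13, Elton→Ryde 5, Irby→Ryde 6, Brent→Ryde 14. Service 62; fixed 6; total 68.
No other subset beats 42.

Open Calder and Ryde; minimum total cost 42.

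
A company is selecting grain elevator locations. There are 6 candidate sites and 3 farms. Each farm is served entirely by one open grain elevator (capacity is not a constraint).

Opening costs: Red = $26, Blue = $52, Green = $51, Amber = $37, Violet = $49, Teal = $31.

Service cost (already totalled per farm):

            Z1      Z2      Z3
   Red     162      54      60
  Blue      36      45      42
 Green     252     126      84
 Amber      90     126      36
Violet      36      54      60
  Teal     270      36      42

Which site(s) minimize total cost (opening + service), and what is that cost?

For any fixed open set, each farm goes to its cheapest open site; total = fixed + service.
{Blue}: Z1→Blue 36, Z2→Blue 45, Z3→Blue 42. Service 123; fixed 52; total 175.
{Violet, Teal}: Z1→Violet 36, Z2→Teal 36, Z3→Teal 42. Service 114; fixed 80; total 194.
{Blue, Teal}: service 114 + fixed 83 = 197
{Red, Blue, Green, Amber, Violet, Teal}: service 108 + fixed 246 = 354
No other subset beats 175.

Open Blue only; minimum total cost 175.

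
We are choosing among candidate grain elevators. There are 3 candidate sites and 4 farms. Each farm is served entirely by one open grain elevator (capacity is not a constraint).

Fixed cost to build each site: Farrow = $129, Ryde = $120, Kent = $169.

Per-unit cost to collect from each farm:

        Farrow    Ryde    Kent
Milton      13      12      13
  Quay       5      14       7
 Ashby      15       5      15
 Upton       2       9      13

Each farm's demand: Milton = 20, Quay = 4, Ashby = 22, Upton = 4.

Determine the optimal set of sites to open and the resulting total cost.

For any fixed open set, each farm goes to its cheapest open site; total = fixed + service.
{Ryde}: Milton→Ryde 12·20=240, Quay→Ryde 14·4=56, Ashby→Ryde 5·22=110, Upton→Ryde 9·4=36. Service 442; fixed 120; total 562.
{Farrow, Ryde}: service 378 + fixed 249 = 627
{Ryde, Kent}: service 414 + fixed 289 = 703
{Farrow, Ryde, Kent}: service 378 + fixed 418 = 796
(All 7 nonempty subsets were checked; Ryde only is lowest.)

Open Ryde only; minimum total cost 562.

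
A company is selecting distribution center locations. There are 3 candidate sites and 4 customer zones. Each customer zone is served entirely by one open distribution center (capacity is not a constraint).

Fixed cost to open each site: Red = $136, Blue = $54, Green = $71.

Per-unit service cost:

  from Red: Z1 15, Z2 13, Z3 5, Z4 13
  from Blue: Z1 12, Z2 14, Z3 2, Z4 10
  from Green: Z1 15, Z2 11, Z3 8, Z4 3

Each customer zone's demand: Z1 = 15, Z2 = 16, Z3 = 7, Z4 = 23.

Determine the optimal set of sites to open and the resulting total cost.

For any fixed open set, each customer zone goes to its cheapest open site; total = fixed + service.
{Blue, Green}: Z1→Blue 12·15=180, Z2→Green 11·16=176, Z3→Blue 2·7=14, Z4→Green 3·23=69. Service 439; fixed 125; total 564.
{Green}: service 526 + fixed 71 = 597
{Red, Blue, Green}: service 439 + fixed 261 = 700
{Blue}: service 648 + fixed 54 = 702
(All 7 nonempty subsets were checked; Blue and Green is lowest.)

Open Blue and Green; minimum total cost 564.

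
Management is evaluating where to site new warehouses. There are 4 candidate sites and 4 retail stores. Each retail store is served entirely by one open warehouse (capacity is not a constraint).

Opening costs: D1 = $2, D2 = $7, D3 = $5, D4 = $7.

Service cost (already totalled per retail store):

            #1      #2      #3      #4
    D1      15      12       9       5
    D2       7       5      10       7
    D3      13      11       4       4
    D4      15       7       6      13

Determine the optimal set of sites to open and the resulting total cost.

For any fixed open set, each retail store goes to its cheapest open site; total = fixed + service.
{D2, D3}: #1→D2 7, #2→D2 5, #3→D3 4, #4→D3 4. Service 20; fixed 12; total 32.
{D1, D2, D3}: service 20 + fixed 14 = 34
{D1, D2}: service 26 + fixed 9 = 35
{D1, D2, D3, D4}: #1→D2 7, #2→D2 5, #3→D3 4, #4→D3 4. Service 20; fixed 21; total 41.
No other subset beats 32.

Open D2 and D3; minimum total cost 32.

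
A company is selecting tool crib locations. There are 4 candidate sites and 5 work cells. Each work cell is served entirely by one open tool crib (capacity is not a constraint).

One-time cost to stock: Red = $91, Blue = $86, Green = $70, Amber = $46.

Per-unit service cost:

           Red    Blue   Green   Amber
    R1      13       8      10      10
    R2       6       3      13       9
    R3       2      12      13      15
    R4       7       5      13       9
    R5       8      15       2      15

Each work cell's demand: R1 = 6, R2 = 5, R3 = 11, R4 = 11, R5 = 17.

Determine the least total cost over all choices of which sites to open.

For any fixed open set, each work cell goes to its cheapest open site; total = fixed + service.
{Red, Green}: R1→Green 10·6=60, R2→Red 6·5=30, R3→Red 2·11=22, R4→Red 7·11=77, R5→Green 2·17=34. Service 223; fixed 161; total 384.
{Red, Blue, Green}: service 174 + fixed 247 = 421
{Red, Green, Amber}: R1→Green 10·6=60, R2→Red 6·5=30, R3→Red 2·11=22, R4→Red 7·11=77, R5→Green 2·17=34. Service 223; fixed 207; total 430.
{Red, Blue, Green, Amber}: R1→Blue 8·6=48, R2→Blue 3·5=15, R3→Red 2·11=22, R4→Blue 5·11=55, R5→Green 2·17=34. Service 174; fixed 293; total 467.
(All 15 nonempty subsets were checked; Red and Green is lowest.)

Minimum total cost: 384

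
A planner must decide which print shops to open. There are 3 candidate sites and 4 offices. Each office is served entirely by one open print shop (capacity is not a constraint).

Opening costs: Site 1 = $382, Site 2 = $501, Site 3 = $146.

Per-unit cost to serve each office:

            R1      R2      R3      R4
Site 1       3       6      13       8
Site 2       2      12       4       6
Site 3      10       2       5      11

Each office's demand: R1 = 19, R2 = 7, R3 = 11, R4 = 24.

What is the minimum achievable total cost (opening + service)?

Minimum total cost: 669

For any fixed open set, each office goes to its cheapest open site; total = fixed + service.
{Site 3}: R1→Site 3 10·19=190, R2→Site 3 2·7=14, R3→Site 3 5·11=55, R4→Site 3 11·24=264. Service 523; fixed 146; total 669.
{Site 2}: R1→Site 2 2·19=38, R2→Site 2 12·7=84, R3→Site 2 4·11=44, R4→Site 2 6·24=144. Service 310; fixed 501; total 811.
{Site 1}: service 434 + fixed 382 = 816
{Site 1, Site 2, Site 3}: R1→Site 2 2·19=38, R2→Site 3 2·7=14, R3→Site 2 4·11=44, R4→Site 2 6·24=144. Service 240; fixed 1029; total 1269.
(All 7 nonempty subsets were checked; Site 3 only is lowest.)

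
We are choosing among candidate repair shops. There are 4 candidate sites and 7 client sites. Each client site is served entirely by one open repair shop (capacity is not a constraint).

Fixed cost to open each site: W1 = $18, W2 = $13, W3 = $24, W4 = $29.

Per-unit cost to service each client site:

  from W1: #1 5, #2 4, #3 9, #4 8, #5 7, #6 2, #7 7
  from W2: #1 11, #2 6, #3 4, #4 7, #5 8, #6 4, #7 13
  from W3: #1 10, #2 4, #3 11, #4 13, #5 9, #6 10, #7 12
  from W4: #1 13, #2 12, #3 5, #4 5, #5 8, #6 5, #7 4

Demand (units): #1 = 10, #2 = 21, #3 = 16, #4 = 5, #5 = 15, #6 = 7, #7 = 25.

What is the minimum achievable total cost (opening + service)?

Minimum total cost: 502

For any fixed open set, each client site goes to its cheapest open site; total = fixed + service.
{W1, W2, W4}: #1→W1 5·10=50, #2→W1 4·21=84, #3→W2 4·16=64, #4→W4 5·5=25, #5→W1 7·15=105, #6→W1 2·7=14, #7→W4 4·25=100. Service 442; fixed 60; total 502.
{W1, W4}: service 458 + fixed 47 = 505
{W1, W2, W3, W4}: service 442 + fixed 84 = 526
{W2}: service 808 + fixed 13 = 821
(All 15 nonempty subsets were checked; W1, W2 and W4 is lowest.)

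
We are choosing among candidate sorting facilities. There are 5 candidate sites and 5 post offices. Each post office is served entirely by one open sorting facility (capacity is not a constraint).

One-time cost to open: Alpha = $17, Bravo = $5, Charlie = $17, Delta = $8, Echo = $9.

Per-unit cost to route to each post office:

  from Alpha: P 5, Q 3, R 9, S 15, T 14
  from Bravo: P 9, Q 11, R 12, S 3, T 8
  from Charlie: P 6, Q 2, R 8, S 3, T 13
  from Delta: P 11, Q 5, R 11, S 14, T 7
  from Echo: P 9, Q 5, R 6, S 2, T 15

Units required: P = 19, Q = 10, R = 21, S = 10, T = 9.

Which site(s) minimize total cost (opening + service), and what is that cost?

For any fixed open set, each post office goes to its cheapest open site; total = fixed + service.
{Alpha, Delta, Echo}: P→Alpha 5·19=95, Q→Alpha 3·10=30, R→Echo 6·21=126, S→Echo 2·10=20, T→Delta 7·9=63. Service 334; fixed 34; total 368.
{Alpha, Bravo, Delta, Echo}: service 334 + fixed 39 = 373
{Alpha, Bravo, Echo}: P→Alpha 5·19=95, Q→Alpha 3·10=30, R→Echo 6·21=126, S→Echo 2·10=20, T→Bravo 8·9=72. Service 343; fixed 31; total 374.
{Alpha, Bravo, Charlie, Delta, Echo}: service 324 + fixed 56 = 380
No other subset beats 368.

Open Alpha, Delta and Echo; minimum total cost 368.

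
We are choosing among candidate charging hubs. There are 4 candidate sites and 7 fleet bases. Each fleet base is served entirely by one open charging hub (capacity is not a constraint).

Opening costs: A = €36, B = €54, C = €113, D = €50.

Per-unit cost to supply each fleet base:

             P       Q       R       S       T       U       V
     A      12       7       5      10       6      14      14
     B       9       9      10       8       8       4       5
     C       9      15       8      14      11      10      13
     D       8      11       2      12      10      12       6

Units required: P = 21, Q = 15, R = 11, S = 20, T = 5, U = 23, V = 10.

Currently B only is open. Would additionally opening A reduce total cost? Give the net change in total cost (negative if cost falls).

Current service cost with {B}: 776.
Adding A: each fleet base re-picks its cheapest; new service cost 681, saving 95.
Extra fixed cost: 36. Net change = 36 − 95 = -59.
(Totals: 830 → 771.)

Yes — net change −59 (cost falls by 59).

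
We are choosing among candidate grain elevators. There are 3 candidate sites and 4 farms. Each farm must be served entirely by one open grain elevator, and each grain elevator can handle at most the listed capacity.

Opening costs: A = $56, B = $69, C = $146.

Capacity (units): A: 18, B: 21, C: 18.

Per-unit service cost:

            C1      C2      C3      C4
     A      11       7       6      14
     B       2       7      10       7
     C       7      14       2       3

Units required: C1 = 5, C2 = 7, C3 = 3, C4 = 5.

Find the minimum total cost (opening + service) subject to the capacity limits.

Minimum total cost: 193

Open {B}: C1→B 2·5=10, C2→B 7·7=49, C3→B 10·3=30, C4→B 7·5=35.
Loads: B carries 20/21. Service 124; fixed 69; total 193.
Next best feasible plan costs 237.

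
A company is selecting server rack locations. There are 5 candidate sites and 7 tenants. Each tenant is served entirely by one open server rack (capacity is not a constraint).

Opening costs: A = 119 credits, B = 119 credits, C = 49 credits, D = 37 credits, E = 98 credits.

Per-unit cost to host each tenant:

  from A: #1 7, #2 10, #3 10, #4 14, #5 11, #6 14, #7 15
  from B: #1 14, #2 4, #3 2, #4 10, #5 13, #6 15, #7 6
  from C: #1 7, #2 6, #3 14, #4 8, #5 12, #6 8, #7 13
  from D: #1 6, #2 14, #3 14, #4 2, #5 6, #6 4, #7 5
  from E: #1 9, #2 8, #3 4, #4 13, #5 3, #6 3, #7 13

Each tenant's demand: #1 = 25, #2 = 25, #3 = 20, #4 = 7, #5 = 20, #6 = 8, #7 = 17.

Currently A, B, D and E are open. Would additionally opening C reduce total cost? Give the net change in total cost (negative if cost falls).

Current service cost with {A, B, D, E}: 473.
Adding C: each tenant re-picks its cheapest; new service cost 473, saving 0.
Extra fixed cost: 49. Net change = 49 − 0 = 49.
(Totals: 846 → 895.)

No — net change +49 (cost rises by 49).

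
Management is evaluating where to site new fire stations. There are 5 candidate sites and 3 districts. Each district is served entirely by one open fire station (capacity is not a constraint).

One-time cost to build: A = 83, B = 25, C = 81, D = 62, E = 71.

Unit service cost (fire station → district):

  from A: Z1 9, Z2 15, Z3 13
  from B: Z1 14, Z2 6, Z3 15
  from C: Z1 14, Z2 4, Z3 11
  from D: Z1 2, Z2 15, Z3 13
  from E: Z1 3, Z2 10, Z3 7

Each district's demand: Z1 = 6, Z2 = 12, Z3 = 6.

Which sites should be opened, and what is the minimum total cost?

Open B and E; minimum total cost 228.

For any fixed open set, each district goes to its cheapest open site; total = fixed + service.
{B, E}: Z1→E 3·6=18, Z2→B 6·12=72, Z3→E 7·6=42. Service 132; fixed 96; total 228.
{B, D}: service 162 + fixed 87 = 249
{E}: service 180 + fixed 71 = 251
{A, B, C, D, E}: Z1→D 2·6=12, Z2→C 4·12=48, Z3→E 7·6=42. Service 102; fixed 322; total 424.
No other subset beats 228.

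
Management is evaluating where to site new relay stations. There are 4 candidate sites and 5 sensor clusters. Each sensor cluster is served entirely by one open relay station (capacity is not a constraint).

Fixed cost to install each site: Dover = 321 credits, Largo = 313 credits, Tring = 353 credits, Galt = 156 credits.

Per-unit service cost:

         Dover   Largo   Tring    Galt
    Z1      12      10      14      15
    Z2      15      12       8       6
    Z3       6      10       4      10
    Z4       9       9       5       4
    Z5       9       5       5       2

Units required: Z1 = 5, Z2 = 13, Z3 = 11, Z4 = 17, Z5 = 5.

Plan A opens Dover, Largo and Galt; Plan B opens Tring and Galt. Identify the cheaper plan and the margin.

Plan A: {Dover, Largo, Galt}: Z1→Largo 10·5=50, Z2→Galt 6·13=78, Z3→Dover 6·11=66, Z4→Galt 4·17=68, Z5→Galt 2·5=10. Service 272; fixed 790; total 1062.
Plan B: {Tring, Galt}: Z1→Tring 14·5=70, Z2→Galt 6·13=78, Z3→Tring 4·11=44, Z4→Galt 4·17=68, Z5→Galt 2·5=10. Service 270; fixed 509; total 779.
Difference: |1062 − 779| = 283.

Plan B is cheaper by 283.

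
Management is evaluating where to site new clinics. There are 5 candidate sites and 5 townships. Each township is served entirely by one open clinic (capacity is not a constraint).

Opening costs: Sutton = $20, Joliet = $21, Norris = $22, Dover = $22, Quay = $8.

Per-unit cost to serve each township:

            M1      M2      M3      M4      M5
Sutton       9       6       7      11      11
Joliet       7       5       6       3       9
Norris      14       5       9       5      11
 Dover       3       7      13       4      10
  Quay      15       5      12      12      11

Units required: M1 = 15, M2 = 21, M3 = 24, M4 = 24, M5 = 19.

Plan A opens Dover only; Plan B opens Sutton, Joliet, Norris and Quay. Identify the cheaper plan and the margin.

Plan B is cheaper by 144.

Plan A: {Dover}: M1→Dover 3·15=45, M2→Dover 7·21=147, M3→Dover 13·24=312, M4→Dover 4·24=96, M5→Dover 10·19=190. Service 790; fixed 22; total 812.
Plan B: {Sutton, Joliet, Norris, Quay}: M1→Joliet 7·15=105, M2→Joliet 5·21=105, M3→Joliet 6·24=144, M4→Joliet 3·24=72, M5→Joliet 9·19=171. Service 597; fixed 71; total 668.
Difference: |812 − 668| = 144.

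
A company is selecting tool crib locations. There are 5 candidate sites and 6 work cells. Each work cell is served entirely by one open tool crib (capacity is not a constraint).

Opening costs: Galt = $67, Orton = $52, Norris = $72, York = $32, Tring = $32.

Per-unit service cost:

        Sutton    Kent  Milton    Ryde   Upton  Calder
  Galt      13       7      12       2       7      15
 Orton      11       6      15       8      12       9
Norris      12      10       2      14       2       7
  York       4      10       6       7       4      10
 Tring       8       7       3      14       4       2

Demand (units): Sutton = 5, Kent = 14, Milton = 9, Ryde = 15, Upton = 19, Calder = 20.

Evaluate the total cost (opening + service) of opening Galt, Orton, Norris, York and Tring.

Each work cell is assigned to its cheapest site among the open ones.
{Galt, Orton, Norris, York, Tring}: Sutton→York 4·5=20, Kent→Orton 6·14=84, Milton→Norris 2·9=18, Ryde→Galt 2·15=30, Upton→Norris 2·19=38, Calder→Tring 2·20=40. Service 230; fixed 255; total 485.

Total cost: 485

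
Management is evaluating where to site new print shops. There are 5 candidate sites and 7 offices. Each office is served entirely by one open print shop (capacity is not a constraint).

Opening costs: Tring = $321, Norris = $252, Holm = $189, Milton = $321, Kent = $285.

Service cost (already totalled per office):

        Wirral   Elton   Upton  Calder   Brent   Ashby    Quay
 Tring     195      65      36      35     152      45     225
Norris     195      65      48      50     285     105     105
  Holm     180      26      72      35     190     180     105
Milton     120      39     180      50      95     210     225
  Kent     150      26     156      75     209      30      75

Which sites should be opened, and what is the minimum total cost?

For any fixed open set, each office goes to its cheapest open site; total = fixed + service.
{Holm}: Wirral→Holm 180, Elton→Holm 26, Upton→Holm 72, Calder→Holm 35, Brent→Holm 190, Ashby→Holm 180, Quay→Holm 105. Service 788; fixed 189; total 977.
{Kent}: Wirral→Kent 150, Elton→Kent 26, Upton→Kent 156, Calder→Kent 75, Brent→Kent 209, Ashby→Kent 30, Quay→Kent 75. Service 721; fixed 285; total 1006.
{Holm, Kent}: Wirral→Kent 150, Elton→Holm 26, Upton→Holm 72, Calder→Holm 35, Brent→Holm 190, Ashby→Kent 30, Quay→Kent 75. Service 578; fixed 474; total 1052.
{Tring, Norris, Holm, Milton, Kent}: Wirral→Milton 120, Elton→Holm 26, Upton→Tring 36, Calder→Tring 35, Brent→Milton 95, Ashby→Kent 30, Quay→Kent 75. Service 417; fixed 1368; total 1785.
No other subset beats 977.

Open Holm only; minimum total cost 977.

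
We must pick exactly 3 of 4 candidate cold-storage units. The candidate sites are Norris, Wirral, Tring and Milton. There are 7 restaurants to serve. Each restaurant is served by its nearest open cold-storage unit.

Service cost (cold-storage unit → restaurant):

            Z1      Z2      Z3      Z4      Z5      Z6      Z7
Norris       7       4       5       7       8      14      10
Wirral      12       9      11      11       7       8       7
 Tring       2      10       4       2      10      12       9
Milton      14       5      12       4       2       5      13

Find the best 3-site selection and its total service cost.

Choose Wirral, Tring and Milton; total service cost 27.

With exactly 3 open, each restaurant uses its cheapest among the chosen.
{Wirral, Tring, Milton}: Z1→Tring 2, Z2→Milton 5, Z3→Tring 4, Z4→Tring 2, Z5→Milton 2, Z6→Milton 5, Z7→Wirral 7. Service cost 27.
{Norris, Tring, Milton}: service cost 28
{Norris, Wirral, Tring}: service cost 34
Among all 4 size-3 choices, {Wirral, Tring, Milton} is lowest.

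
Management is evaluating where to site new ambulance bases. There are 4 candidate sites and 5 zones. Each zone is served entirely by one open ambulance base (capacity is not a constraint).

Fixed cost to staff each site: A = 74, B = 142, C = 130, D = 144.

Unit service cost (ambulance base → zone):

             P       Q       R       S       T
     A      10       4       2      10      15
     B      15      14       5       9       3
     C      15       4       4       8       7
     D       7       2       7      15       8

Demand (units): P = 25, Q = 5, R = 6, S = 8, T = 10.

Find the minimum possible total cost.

Minimum total cost: 571

For any fixed open set, each zone goes to its cheapest open site; total = fixed + service.
{D}: P→D 7·25=175, Q→D 2·5=10, R→D 7·6=42, S→D 15·8=120, T→D 8·10=80. Service 427; fixed 144; total 571.
{A, D}: service 357 + fixed 218 = 575
{A}: service 512 + fixed 74 = 586
{A, B, C, D}: P→D 7·25=175, Q→D 2·5=10, R→A 2·6=12, S→C 8·8=64, T→B 3·10=30. Service 291; fixed 490; total 781.
No other subset beats 571.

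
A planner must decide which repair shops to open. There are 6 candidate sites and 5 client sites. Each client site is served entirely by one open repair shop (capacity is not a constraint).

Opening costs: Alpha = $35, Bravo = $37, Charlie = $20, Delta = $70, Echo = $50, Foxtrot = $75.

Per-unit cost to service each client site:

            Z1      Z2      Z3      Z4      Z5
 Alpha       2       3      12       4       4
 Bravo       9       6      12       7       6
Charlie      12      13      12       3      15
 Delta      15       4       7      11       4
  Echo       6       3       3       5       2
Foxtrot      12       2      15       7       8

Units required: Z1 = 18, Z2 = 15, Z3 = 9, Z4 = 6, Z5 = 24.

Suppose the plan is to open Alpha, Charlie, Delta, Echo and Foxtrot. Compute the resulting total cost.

Total cost: 409

Each client site is assigned to its cheapest site among the open ones.
{Alpha, Charlie, Delta, Echo, Foxtrot}: Z1→Alpha 2·18=36, Z2→Foxtrot 2·15=30, Z3→Echo 3·9=27, Z4→Charlie 3·6=18, Z5→Echo 2·24=48. Service 159; fixed 250; total 409.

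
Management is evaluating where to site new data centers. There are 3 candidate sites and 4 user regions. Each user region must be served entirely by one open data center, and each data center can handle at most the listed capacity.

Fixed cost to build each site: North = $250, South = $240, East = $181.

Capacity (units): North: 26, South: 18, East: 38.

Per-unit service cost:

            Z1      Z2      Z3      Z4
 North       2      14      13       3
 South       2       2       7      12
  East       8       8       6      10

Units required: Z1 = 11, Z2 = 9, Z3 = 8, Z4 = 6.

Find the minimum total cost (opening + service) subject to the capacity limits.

Minimum total cost: 449

Open {East}: Z1→East 8·11=88, Z2→East 8·9=72, Z3→East 6·8=48, Z4→East 10·6=60.
Loads: East carries 34/38. Service 268; fixed 181; total 449.
Next best feasible plan costs 591.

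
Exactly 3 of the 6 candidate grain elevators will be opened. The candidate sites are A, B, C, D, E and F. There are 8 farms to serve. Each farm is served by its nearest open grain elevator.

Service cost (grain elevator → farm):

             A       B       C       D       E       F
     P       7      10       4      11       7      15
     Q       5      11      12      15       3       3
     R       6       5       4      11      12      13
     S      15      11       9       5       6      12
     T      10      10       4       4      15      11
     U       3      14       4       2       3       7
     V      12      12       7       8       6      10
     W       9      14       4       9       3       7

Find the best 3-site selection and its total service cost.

Choose C, D and E; total service cost 31.

With exactly 3 open, each farm uses its cheapest among the chosen.
{C, D, E}: P→C 4, Q→E 3, R→C 4, S→D 5, T→C 4, U→D 2, V→E 6, W→E 3. Service cost 31.
{A, C, E}: service cost 33
{B, C, E}: service cost 33
Among all 20 size-3 choices, {C, D, E} is lowest.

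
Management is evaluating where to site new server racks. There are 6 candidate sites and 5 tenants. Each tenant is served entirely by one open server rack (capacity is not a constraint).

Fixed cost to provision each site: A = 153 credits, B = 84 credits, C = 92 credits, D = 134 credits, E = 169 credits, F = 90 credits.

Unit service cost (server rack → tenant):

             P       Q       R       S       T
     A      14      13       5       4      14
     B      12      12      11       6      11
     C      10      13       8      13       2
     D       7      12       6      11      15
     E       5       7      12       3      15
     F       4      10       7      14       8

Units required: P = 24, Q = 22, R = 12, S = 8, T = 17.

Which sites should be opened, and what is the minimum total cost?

For any fixed open set, each tenant goes to its cheapest open site; total = fixed + service.
{C, E}: P→E 5·24=120, Q→E 7·22=154, R→C 8·12=96, S→E 3·8=24, T→C 2·17=34. Service 428; fixed 261; total 689.
{C, F}: service 538 + fixed 182 = 720
{F}: service 648 + fixed 90 = 738
{A, B, C, D, E, F}: service 368 + fixed 722 = 1090
No other subset beats 689.

Open C and E; minimum total cost 689.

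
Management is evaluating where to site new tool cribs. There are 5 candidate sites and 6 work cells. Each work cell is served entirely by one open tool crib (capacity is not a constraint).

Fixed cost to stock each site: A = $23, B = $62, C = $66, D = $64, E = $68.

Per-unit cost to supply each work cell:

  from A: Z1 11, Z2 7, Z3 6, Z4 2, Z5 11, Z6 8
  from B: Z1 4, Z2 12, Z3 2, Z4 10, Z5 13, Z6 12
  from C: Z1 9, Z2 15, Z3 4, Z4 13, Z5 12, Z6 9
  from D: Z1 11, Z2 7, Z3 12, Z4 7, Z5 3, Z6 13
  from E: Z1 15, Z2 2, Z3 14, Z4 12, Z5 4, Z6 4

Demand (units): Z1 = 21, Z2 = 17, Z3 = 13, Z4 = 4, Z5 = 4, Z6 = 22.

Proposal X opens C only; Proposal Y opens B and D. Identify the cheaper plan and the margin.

Proposal X: {C}: Z1→C 9·21=189, Z2→C 15·17=255, Z3→C 4·13=52, Z4→C 13·4=52, Z5→C 12·4=48, Z6→C 9·22=198. Service 794; fixed 66; total 860.
Proposal Y: {B, D}: Z1→B 4·21=84, Z2→D 7·17=119, Z3→B 2·13=26, Z4→D 7·4=28, Z5→D 3·4=12, Z6→B 12·22=264. Service 533; fixed 126; total 659.
Difference: |860 − 659| = 201.

Proposal Y is cheaper by 201.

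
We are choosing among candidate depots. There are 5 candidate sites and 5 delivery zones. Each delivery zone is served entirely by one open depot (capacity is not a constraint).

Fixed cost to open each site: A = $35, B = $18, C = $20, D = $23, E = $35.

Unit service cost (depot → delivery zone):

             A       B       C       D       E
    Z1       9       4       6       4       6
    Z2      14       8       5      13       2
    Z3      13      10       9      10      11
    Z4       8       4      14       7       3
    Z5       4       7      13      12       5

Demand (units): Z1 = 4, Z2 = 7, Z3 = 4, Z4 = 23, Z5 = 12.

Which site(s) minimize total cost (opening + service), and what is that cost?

For any fixed open set, each delivery zone goes to its cheapest open site; total = fixed + service.
{E}: Z1→E 6·4=24, Z2→E 2·7=14, Z3→E 11·4=44, Z4→E 3·23=69, Z5→E 5·12=60. Service 211; fixed 35; total 246.
{B, E}: service 199 + fixed 53 = 252
{D, E}: service 199 + fixed 58 = 257
{A, B, C, D, E}: service 183 + fixed 131 = 314
No other subset beats 246.

Open E only; minimum total cost 246.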